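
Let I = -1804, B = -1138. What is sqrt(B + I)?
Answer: I*sqrt(2942) ≈ 54.24*I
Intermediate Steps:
sqrt(B + I) = sqrt(-1138 - 1804) = sqrt(-2942) = I*sqrt(2942)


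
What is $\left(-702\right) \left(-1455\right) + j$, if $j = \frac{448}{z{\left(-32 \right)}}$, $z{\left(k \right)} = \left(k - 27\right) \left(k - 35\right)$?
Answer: $\frac{4037634178}{3953} \approx 1.0214 \cdot 10^{6}$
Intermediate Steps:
$z{\left(k \right)} = \left(-35 + k\right) \left(-27 + k\right)$ ($z{\left(k \right)} = \left(-27 + k\right) \left(-35 + k\right) = \left(-35 + k\right) \left(-27 + k\right)$)
$j = \frac{448}{3953}$ ($j = \frac{448}{945 + \left(-32\right)^{2} - -1984} = \frac{448}{945 + 1024 + 1984} = \frac{448}{3953} \approx 0.11333$)
$\left(-702\right) \left(-1455\right) + j = \left(-702\right) \left(-1455\right) + \frac{448}{3953} = 1021410 + \frac{448}{3953} = \frac{4037634178}{3953}$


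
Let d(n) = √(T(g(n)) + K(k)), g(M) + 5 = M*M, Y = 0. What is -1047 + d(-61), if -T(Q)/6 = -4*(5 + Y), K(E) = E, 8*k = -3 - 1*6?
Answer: -1047 + √1902/4 ≈ -1036.1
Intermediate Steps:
k = -9/8 (k = (-3 - 1*6)/8 = (-3 - 6)/8 = (⅛)*(-9) = -9/8 ≈ -1.1250)
g(M) = -5 + M² (g(M) = -5 + M*M = -5 + M²)
T(Q) = 120 (T(Q) = -(-24)*(5 + 0) = -(-24)*5 = -6*(-20) = 120)
d(n) = √1902/4 (d(n) = √(120 - 9/8) = √(951/8) = √1902/4)
-1047 + d(-61) = -1047 + √1902/4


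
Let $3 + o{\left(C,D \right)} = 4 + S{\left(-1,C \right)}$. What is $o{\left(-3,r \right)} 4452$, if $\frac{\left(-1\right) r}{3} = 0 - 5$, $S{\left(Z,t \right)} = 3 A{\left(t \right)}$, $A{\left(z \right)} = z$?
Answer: $-35616$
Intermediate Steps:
$S{\left(Z,t \right)} = 3 t$
$r = 15$ ($r = - 3 \left(0 - 5\right) = \left(-3\right) \left(-5\right) = 15$)
$o{\left(C,D \right)} = 1 + 3 C$ ($o{\left(C,D \right)} = -3 + \left(4 + 3 C\right) = 1 + 3 C$)
$o{\left(-3,r \right)} 4452 = \left(1 + 3 \left(-3\right)\right) 4452 = \left(1 - 9\right) 4452 = \left(-8\right) 4452 = -35616$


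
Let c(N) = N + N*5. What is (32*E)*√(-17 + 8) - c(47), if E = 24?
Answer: -282 + 2304*I ≈ -282.0 + 2304.0*I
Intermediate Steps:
c(N) = 6*N (c(N) = N + 5*N = 6*N)
(32*E)*√(-17 + 8) - c(47) = (32*24)*√(-17 + 8) - 6*47 = 768*√(-9) - 1*282 = 768*(3*I) - 282 = 2304*I - 282 = -282 + 2304*I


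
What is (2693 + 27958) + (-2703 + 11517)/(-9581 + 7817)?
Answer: 9009925/294 ≈ 30646.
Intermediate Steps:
(2693 + 27958) + (-2703 + 11517)/(-9581 + 7817) = 30651 + 8814/(-1764) = 30651 + 8814*(-1/1764) = 30651 - 1469/294 = 9009925/294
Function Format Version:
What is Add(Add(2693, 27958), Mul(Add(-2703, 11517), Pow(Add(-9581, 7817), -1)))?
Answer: Rational(9009925, 294) ≈ 30646.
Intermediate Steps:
Add(Add(2693, 27958), Mul(Add(-2703, 11517), Pow(Add(-9581, 7817), -1))) = Add(30651, Mul(8814, Pow(-1764, -1))) = Add(30651, Mul(8814, Rational(-1, 1764))) = Add(30651, Rational(-1469, 294)) = Rational(9009925, 294)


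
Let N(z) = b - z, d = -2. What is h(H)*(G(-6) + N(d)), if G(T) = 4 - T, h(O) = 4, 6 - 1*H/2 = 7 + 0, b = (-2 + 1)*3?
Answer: 36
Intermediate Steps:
b = -3 (b = -1*3 = -3)
H = -2 (H = 12 - 2*(7 + 0) = 12 - 2*7 = 12 - 14 = -2)
N(z) = -3 - z
h(H)*(G(-6) + N(d)) = 4*((4 - 1*(-6)) + (-3 - 1*(-2))) = 4*((4 + 6) + (-3 + 2)) = 4*(10 - 1) = 4*9 = 36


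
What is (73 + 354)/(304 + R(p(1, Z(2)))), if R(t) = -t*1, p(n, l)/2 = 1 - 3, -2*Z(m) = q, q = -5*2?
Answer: 61/44 ≈ 1.3864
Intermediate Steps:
q = -10
Z(m) = 5 (Z(m) = -½*(-10) = 5)
p(n, l) = -4 (p(n, l) = 2*(1 - 3) = 2*(-2) = -4)
R(t) = -t
(73 + 354)/(304 + R(p(1, Z(2)))) = (73 + 354)/(304 - 1*(-4)) = 427/(304 + 4) = 427/308 = 427*(1/308) = 61/44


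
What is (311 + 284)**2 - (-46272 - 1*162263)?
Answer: 562560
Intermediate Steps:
(311 + 284)**2 - (-46272 - 1*162263) = 595**2 - (-46272 - 162263) = 354025 - 1*(-208535) = 354025 + 208535 = 562560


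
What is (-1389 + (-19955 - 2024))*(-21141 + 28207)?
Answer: -165118288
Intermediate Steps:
(-1389 + (-19955 - 2024))*(-21141 + 28207) = (-1389 - 21979)*7066 = -23368*7066 = -165118288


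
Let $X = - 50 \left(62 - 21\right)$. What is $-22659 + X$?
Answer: $-24709$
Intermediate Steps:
$X = -2050$ ($X = \left(-50\right) 41 = -2050$)
$-22659 + X = -22659 - 2050 = -24709$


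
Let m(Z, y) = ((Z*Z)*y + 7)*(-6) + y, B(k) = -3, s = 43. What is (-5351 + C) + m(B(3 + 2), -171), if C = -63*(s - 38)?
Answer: 3355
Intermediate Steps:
C = -315 (C = -63*(43 - 38) = -63*5 = -315)
m(Z, y) = -42 + y - 6*y*Z**2 (m(Z, y) = (Z**2*y + 7)*(-6) + y = (y*Z**2 + 7)*(-6) + y = (7 + y*Z**2)*(-6) + y = (-42 - 6*y*Z**2) + y = -42 + y - 6*y*Z**2)
(-5351 + C) + m(B(3 + 2), -171) = (-5351 - 315) + (-42 - 171 - 6*(-171)*(-3)**2) = -5666 + (-42 - 171 - 6*(-171)*9) = -5666 + (-42 - 171 + 9234) = -5666 + 9021 = 3355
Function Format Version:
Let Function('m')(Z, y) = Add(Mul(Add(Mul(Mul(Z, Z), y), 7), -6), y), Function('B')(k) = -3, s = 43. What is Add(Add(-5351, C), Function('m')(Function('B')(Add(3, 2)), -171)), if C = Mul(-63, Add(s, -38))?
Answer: 3355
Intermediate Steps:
C = -315 (C = Mul(-63, Add(43, -38)) = Mul(-63, 5) = -315)
Function('m')(Z, y) = Add(-42, y, Mul(-6, y, Pow(Z, 2))) (Function('m')(Z, y) = Add(Mul(Add(Mul(Pow(Z, 2), y), 7), -6), y) = Add(Mul(Add(Mul(y, Pow(Z, 2)), 7), -6), y) = Add(Mul(Add(7, Mul(y, Pow(Z, 2))), -6), y) = Add(Add(-42, Mul(-6, y, Pow(Z, 2))), y) = Add(-42, y, Mul(-6, y, Pow(Z, 2))))
Add(Add(-5351, C), Function('m')(Function('B')(Add(3, 2)), -171)) = Add(Add(-5351, -315), Add(-42, -171, Mul(-6, -171, Pow(-3, 2)))) = Add(-5666, Add(-42, -171, Mul(-6, -171, 9))) = Add(-5666, Add(-42, -171, 9234)) = Add(-5666, 9021) = 3355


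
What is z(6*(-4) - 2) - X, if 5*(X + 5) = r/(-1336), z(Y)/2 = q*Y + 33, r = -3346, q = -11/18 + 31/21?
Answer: 5368861/210420 ≈ 25.515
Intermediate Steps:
q = 109/126 (q = -11*1/18 + 31*(1/21) = -11/18 + 31/21 = 109/126 ≈ 0.86508)
z(Y) = 66 + 109*Y/63 (z(Y) = 2*(109*Y/126 + 33) = 2*(33 + 109*Y/126) = 66 + 109*Y/63)
X = -15027/3340 (X = -5 + (-3346/(-1336))/5 = -5 + (-3346*(-1/1336))/5 = -5 + (⅕)*(1673/668) = -5 + 1673/3340 = -15027/3340 ≈ -4.4991)
z(6*(-4) - 2) - X = (66 + 109*(6*(-4) - 2)/63) - 1*(-15027/3340) = (66 + 109*(-24 - 2)/63) + 15027/3340 = (66 + (109/63)*(-26)) + 15027/3340 = (66 - 2834/63) + 15027/3340 = 1324/63 + 15027/3340 = 5368861/210420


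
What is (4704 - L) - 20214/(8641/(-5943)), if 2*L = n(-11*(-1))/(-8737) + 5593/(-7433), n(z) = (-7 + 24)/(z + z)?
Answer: 459427967195326967/24691254172684 ≈ 18607.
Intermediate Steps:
n(z) = 17/(2*z) (n(z) = 17/((2*z)) = 17*(1/(2*z)) = 17/(2*z))
L = -1075179263/2857453324 (L = ((17/(2*((-11*(-1)))))/(-8737) + 5593/(-7433))/2 = (((17/2)/11)*(-1/8737) + 5593*(-1/7433))/2 = (((17/2)*(1/11))*(-1/8737) - 5593/7433)/2 = ((17/22)*(-1/8737) - 5593/7433)/2 = (-17/192214 - 5593/7433)/2 = (½)*(-1075179263/1428726662) = -1075179263/2857453324 ≈ -0.37627)
(4704 - L) - 20214/(8641/(-5943)) = (4704 - 1*(-1075179263/2857453324)) - 20214/(8641/(-5943)) = (4704 + 1075179263/2857453324) - 20214/(8641*(-1/5943)) = 13442535615359/2857453324 - 20214/(-8641/5943) = 13442535615359/2857453324 - 20214*(-5943/8641) = 13442535615359/2857453324 + 120131802/8641 = 459427967195326967/24691254172684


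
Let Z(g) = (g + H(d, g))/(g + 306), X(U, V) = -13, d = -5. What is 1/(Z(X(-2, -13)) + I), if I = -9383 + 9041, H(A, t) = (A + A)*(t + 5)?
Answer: -293/100139 ≈ -0.0029259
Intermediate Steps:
H(A, t) = 2*A*(5 + t) (H(A, t) = (2*A)*(5 + t) = 2*A*(5 + t))
Z(g) = (-50 - 9*g)/(306 + g) (Z(g) = (g + 2*(-5)*(5 + g))/(g + 306) = (g + (-50 - 10*g))/(306 + g) = (-50 - 9*g)/(306 + g))
I = -342
1/(Z(X(-2, -13)) + I) = 1/((-50 - 9*(-13))/(306 - 13) - 342) = 1/((-50 + 117)/293 - 342) = 1/((1/293)*67 - 342) = 1/(67/293 - 342) = 1/(-100139/293) = -293/100139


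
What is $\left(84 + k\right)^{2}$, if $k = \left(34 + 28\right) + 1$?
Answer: $21609$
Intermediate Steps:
$k = 63$ ($k = 62 + 1 = 63$)
$\left(84 + k\right)^{2} = \left(84 + 63\right)^{2} = 147^{2} = 21609$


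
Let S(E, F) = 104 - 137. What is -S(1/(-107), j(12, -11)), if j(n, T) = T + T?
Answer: 33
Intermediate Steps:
j(n, T) = 2*T
S(E, F) = -33
-S(1/(-107), j(12, -11)) = -1*(-33) = 33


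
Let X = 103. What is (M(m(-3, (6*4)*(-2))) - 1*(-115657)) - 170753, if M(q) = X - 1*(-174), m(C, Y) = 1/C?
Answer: -54819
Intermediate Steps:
M(q) = 277 (M(q) = 103 - 1*(-174) = 103 + 174 = 277)
(M(m(-3, (6*4)*(-2))) - 1*(-115657)) - 170753 = (277 - 1*(-115657)) - 170753 = (277 + 115657) - 170753 = 115934 - 170753 = -54819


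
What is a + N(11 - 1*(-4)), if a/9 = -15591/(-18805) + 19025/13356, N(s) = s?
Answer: 984597821/27906620 ≈ 35.282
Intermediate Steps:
a = 565998521/27906620 (a = 9*(-15591/(-18805) + 19025/13356) = 9*(-15591*(-1/18805) + 19025*(1/13356)) = 9*(15591/18805 + 19025/13356) = 9*(565998521/251159580) = 565998521/27906620 ≈ 20.282)
a + N(11 - 1*(-4)) = 565998521/27906620 + (11 - 1*(-4)) = 565998521/27906620 + (11 + 4) = 565998521/27906620 + 15 = 984597821/27906620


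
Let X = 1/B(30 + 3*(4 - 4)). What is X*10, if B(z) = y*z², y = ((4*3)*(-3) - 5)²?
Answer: 1/151290 ≈ 6.6098e-6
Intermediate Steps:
y = 1681 (y = (12*(-3) - 5)² = (-36 - 5)² = (-41)² = 1681)
B(z) = 1681*z²
X = 1/1512900 (X = 1/(1681*(30 + 3*(4 - 4))²) = 1/(1681*(30 + 3*0)²) = 1/(1681*(30 + 0)²) = 1/(1681*30²) = 1/(1681*900) = 1/1512900 ≈ 6.6098e-7)
X*10 = (1/1512900)*10 = 1/151290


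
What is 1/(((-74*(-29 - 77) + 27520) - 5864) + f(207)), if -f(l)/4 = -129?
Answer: 1/30016 ≈ 3.3316e-5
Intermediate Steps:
f(l) = 516 (f(l) = -4*(-129) = 516)
1/(((-74*(-29 - 77) + 27520) - 5864) + f(207)) = 1/(((-74*(-29 - 77) + 27520) - 5864) + 516) = 1/(((-74*(-106) + 27520) - 5864) + 516) = 1/(((7844 + 27520) - 5864) + 516) = 1/((35364 - 5864) + 516) = 1/(29500 + 516) = 1/30016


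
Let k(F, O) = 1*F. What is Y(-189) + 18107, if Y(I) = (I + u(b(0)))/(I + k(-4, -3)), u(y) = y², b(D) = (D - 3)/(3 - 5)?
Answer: 13979351/772 ≈ 18108.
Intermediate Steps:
k(F, O) = F
b(D) = 3/2 - D/2 (b(D) = (-3 + D)/(-2) = (-3 + D)*(-½) = 3/2 - D/2)
Y(I) = (9/4 + I)/(-4 + I) (Y(I) = (I + (3/2 - ½*0)²)/(I - 4) = (I + (3/2 + 0)²)/(-4 + I) = (I + (3/2)²)/(-4 + I) = (I + 9/4)/(-4 + I) = (9/4 + I)/(-4 + I))
Y(-189) + 18107 = (9/4 - 189)/(-4 - 189) + 18107 = -747/4/(-193) + 18107 = -1/193*(-747/4) + 18107 = 747/772 + 18107 = 13979351/772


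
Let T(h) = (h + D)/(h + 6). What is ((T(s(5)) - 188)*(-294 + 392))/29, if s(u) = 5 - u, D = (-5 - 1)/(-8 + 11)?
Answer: -55370/87 ≈ -636.44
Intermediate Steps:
D = -2 (D = -6/3 = -6*1/3 = -2)
T(h) = (-2 + h)/(6 + h) (T(h) = (h - 2)/(h + 6) = (-2 + h)/(6 + h))
((T(s(5)) - 188)*(-294 + 392))/29 = (((-2 + (5 - 1*5))/(6 + (5 - 1*5)) - 188)*(-294 + 392))/29 = (((-2 + (5 - 5))/(6 + (5 - 5)) - 188)*98)*(1/29) = (((-2 + 0)/(6 + 0) - 188)*98)*(1/29) = ((-2/6 - 188)*98)*(1/29) = (((1/6)*(-2) - 188)*98)*(1/29) = ((-1/3 - 188)*98)*(1/29) = -565/3*98*(1/29) = -55370/3*1/29 = -55370/87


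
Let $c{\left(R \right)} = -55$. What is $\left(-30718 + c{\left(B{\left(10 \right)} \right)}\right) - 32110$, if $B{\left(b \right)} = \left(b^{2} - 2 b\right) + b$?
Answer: $-62883$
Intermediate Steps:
$B{\left(b \right)} = b^{2} - b$
$\left(-30718 + c{\left(B{\left(10 \right)} \right)}\right) - 32110 = \left(-30718 - 55\right) - 32110 = -30773 - 32110 = -62883$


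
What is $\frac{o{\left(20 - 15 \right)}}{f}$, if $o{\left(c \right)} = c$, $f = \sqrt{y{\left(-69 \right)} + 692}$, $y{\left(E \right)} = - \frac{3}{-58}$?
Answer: $\frac{5 \sqrt{2328062}}{40139} \approx 0.19006$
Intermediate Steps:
$y{\left(E \right)} = \frac{3}{58}$ ($y{\left(E \right)} = \left(-3\right) \left(- \frac{1}{58}\right) = \frac{3}{58}$)
$f = \frac{\sqrt{2328062}}{58}$ ($f = \sqrt{\frac{3}{58} + 692} = \sqrt{\frac{40139}{58}} = \frac{\sqrt{2328062}}{58} \approx 26.307$)
$\frac{o{\left(20 - 15 \right)}}{f} = \frac{20 - 15}{\frac{1}{58} \sqrt{2328062}} = 5 \frac{\sqrt{2328062}}{40139} = \frac{5 \sqrt{2328062}}{40139}$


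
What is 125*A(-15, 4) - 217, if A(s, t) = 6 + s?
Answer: -1342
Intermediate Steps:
125*A(-15, 4) - 217 = 125*(6 - 15) - 217 = 125*(-9) - 217 = -1125 - 217 = -1342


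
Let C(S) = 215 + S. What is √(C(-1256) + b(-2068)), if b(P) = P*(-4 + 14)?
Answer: I*√21721 ≈ 147.38*I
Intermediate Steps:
b(P) = 10*P (b(P) = P*10 = 10*P)
√(C(-1256) + b(-2068)) = √((215 - 1256) + 10*(-2068)) = √(-1041 - 20680) = √(-21721) = I*√21721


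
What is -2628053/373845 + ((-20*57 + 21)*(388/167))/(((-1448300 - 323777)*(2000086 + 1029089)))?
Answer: -52353416644746593753/7447362380782934325 ≈ -7.0298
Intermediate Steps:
-2628053/373845 + ((-20*57 + 21)*(388/167))/(((-1448300 - 323777)*(2000086 + 1029089))) = -2628053*1/373845 + ((-1140 + 21)*(388*(1/167)))/((-1772077*3029175)) = -2628053/373845 - 1119*388/167/(-5367931346475) = -2628053/373845 - 434172/167*(-1/5367931346475) = -2628053/373845 + 144724/298814844953775 = -52353416644746593753/7447362380782934325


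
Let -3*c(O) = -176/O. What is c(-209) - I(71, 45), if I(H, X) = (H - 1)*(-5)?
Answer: 19934/57 ≈ 349.72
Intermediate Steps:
I(H, X) = 5 - 5*H (I(H, X) = (-1 + H)*(-5) = 5 - 5*H)
c(O) = 176/(3*O) (c(O) = -(-176)/(3*O) = 176/(3*O))
c(-209) - I(71, 45) = (176/3)/(-209) - (5 - 5*71) = (176/3)*(-1/209) - (5 - 355) = -16/57 - 1*(-350) = -16/57 + 350 = 19934/57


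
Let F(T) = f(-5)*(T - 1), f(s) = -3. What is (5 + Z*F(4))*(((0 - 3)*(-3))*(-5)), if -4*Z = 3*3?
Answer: -4545/4 ≈ -1136.3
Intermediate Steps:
Z = -9/4 (Z = -3*3/4 = -¼*9 = -9/4 ≈ -2.2500)
F(T) = 3 - 3*T (F(T) = -3*(T - 1) = -3*(-1 + T) = 3 - 3*T)
(5 + Z*F(4))*(((0 - 3)*(-3))*(-5)) = (5 - 9*(3 - 3*4)/4)*(((0 - 3)*(-3))*(-5)) = (5 - 9*(3 - 12)/4)*(-3*(-3)*(-5)) = (5 - 9/4*(-9))*(9*(-5)) = (5 + 81/4)*(-45) = (101/4)*(-45) = -4545/4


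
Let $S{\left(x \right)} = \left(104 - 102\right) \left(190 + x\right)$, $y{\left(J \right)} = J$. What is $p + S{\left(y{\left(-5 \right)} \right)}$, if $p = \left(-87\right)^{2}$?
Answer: $7939$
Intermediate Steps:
$p = 7569$
$S{\left(x \right)} = 380 + 2 x$ ($S{\left(x \right)} = 2 \left(190 + x\right) = 380 + 2 x$)
$p + S{\left(y{\left(-5 \right)} \right)} = 7569 + \left(380 + 2 \left(-5\right)\right) = 7569 + \left(380 - 10\right) = 7569 + 370 = 7939$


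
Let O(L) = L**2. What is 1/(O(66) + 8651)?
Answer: 1/13007 ≈ 7.6882e-5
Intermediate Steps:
1/(O(66) + 8651) = 1/(66**2 + 8651) = 1/(4356 + 8651) = 1/13007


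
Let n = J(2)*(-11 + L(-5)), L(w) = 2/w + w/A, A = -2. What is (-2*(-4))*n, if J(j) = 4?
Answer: -1424/5 ≈ -284.80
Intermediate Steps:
L(w) = 2/w - w/2 (L(w) = 2/w + w/(-2) = 2/w + w*(-1/2) = 2/w - w/2)
n = -178/5 (n = 4*(-11 + (2/(-5) - 1/2*(-5))) = 4*(-11 + (2*(-1/5) + 5/2)) = 4*(-11 + (-2/5 + 5/2)) = 4*(-11 + 21/10) = 4*(-89/10) = -178/5 ≈ -35.600)
(-2*(-4))*n = -2*(-4)*(-178/5) = 8*(-178/5) = -1424/5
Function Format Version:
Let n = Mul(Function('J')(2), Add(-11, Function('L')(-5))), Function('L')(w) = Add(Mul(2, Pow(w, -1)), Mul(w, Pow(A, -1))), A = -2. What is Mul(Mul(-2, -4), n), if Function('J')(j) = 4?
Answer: Rational(-1424, 5) ≈ -284.80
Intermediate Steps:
Function('L')(w) = Add(Mul(2, Pow(w, -1)), Mul(Rational(-1, 2), w)) (Function('L')(w) = Add(Mul(2, Pow(w, -1)), Mul(w, Pow(-2, -1))) = Add(Mul(2, Pow(w, -1)), Mul(w, Rational(-1, 2))) = Add(Mul(2, Pow(w, -1)), Mul(Rational(-1, 2), w)))
n = Rational(-178, 5) (n = Mul(4, Add(-11, Add(Mul(2, Pow(-5, -1)), Mul(Rational(-1, 2), -5)))) = Mul(4, Add(-11, Add(Mul(2, Rational(-1, 5)), Rational(5, 2)))) = Mul(4, Add(-11, Add(Rational(-2, 5), Rational(5, 2)))) = Mul(4, Add(-11, Rational(21, 10))) = Mul(4, Rational(-89, 10)) = Rational(-178, 5) ≈ -35.600)
Mul(Mul(-2, -4), n) = Mul(Mul(-2, -4), Rational(-178, 5)) = Mul(8, Rational(-178, 5)) = Rational(-1424, 5)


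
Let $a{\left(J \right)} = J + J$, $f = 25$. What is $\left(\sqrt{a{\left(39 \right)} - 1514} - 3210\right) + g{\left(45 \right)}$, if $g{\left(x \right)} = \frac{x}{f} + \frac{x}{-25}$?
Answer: $-3210 + 2 i \sqrt{359} \approx -3210.0 + 37.895 i$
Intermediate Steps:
$a{\left(J \right)} = 2 J$
$g{\left(x \right)} = 0$ ($g{\left(x \right)} = \frac{x}{25} + \frac{x}{-25} = x \frac{1}{25} + x \left(- \frac{1}{25}\right) = \frac{x}{25} - \frac{x}{25} = 0$)
$\left(\sqrt{a{\left(39 \right)} - 1514} - 3210\right) + g{\left(45 \right)} = \left(\sqrt{2 \cdot 39 - 1514} - 3210\right) + 0 = \left(\sqrt{78 - 1514} - 3210\right) + 0 = \left(\sqrt{-1436} - 3210\right) + 0 = \left(2 i \sqrt{359} - 3210\right) + 0 = \left(-3210 + 2 i \sqrt{359}\right) + 0 = -3210 + 2 i \sqrt{359}$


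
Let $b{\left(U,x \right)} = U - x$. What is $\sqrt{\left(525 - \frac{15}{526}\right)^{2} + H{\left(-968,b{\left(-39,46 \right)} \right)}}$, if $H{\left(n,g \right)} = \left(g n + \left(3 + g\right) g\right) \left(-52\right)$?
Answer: $\frac{5 i \sqrt{48312111111}}{526} \approx 2089.4 i$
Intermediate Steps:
$H{\left(n,g \right)} = - 52 g n - 52 g \left(3 + g\right)$ ($H{\left(n,g \right)} = \left(g n + g \left(3 + g\right)\right) \left(-52\right) = - 52 g n - 52 g \left(3 + g\right)$)
$\sqrt{\left(525 - \frac{15}{526}\right)^{2} + H{\left(-968,b{\left(-39,46 \right)} \right)}} = \sqrt{\left(525 - \frac{15}{526}\right)^{2} - 52 \left(-39 - 46\right) \left(3 - 85 - 968\right)} = \sqrt{\left(525 - \frac{15}{526}\right)^{2} - - 4420 \left(3 - 85 - 968\right)} = \sqrt{\left(\frac{276135}{526}\right)^{2} - \left(-4420\right) \left(-1050\right)} = \sqrt{\frac{76250538225}{276676} - 4641000} = \sqrt{- \frac{1207802777775}{276676}} = \frac{5 i \sqrt{48312111111}}{526}$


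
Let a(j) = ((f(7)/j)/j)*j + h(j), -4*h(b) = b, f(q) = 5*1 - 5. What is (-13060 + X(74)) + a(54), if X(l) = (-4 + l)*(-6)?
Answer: -26987/2 ≈ -13494.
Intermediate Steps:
f(q) = 0 (f(q) = 5 - 5 = 0)
h(b) = -b/4
X(l) = 24 - 6*l
a(j) = -j/4 (a(j) = ((0/j)/j)*j - j/4 = (0/j)*j - j/4 = 0*j - j/4 = 0 - j/4 = -j/4)
(-13060 + X(74)) + a(54) = (-13060 + (24 - 6*74)) - 1/4*54 = (-13060 + (24 - 444)) - 27/2 = (-13060 - 420) - 27/2 = -13480 - 27/2 = -26987/2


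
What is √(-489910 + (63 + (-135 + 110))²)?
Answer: 3*I*√54274 ≈ 698.9*I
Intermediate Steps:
√(-489910 + (63 + (-135 + 110))²) = √(-489910 + (63 - 25)²) = √(-489910 + 38²) = √(-489910 + 1444) = √(-488466) = 3*I*√54274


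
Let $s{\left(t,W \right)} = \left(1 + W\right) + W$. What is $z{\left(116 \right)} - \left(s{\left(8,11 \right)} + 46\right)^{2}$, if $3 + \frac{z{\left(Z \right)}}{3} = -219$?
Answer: $-5427$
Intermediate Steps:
$s{\left(t,W \right)} = 1 + 2 W$
$z{\left(Z \right)} = -666$ ($z{\left(Z \right)} = -9 + 3 \left(-219\right) = -9 - 657 = -666$)
$z{\left(116 \right)} - \left(s{\left(8,11 \right)} + 46\right)^{2} = -666 - \left(\left(1 + 2 \cdot 11\right) + 46\right)^{2} = -666 - \left(\left(1 + 22\right) + 46\right)^{2} = -666 - \left(23 + 46\right)^{2} = -666 - 69^{2} = -666 - 4761 = -5427$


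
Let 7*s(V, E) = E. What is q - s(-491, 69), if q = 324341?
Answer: 2270318/7 ≈ 3.2433e+5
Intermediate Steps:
s(V, E) = E/7
q - s(-491, 69) = 324341 - 69/7 = 2270318/7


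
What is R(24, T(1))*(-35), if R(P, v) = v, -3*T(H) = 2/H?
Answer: 70/3 ≈ 23.333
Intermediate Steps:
T(H) = -2/(3*H)
R(24, T(1))*(-35) = -⅔/1*(-35) = -⅔*1*(-35) = -⅔*(-35) = 70/3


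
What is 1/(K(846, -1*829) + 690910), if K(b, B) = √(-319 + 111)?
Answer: 345455/238678314154 - I*√13/119339157077 ≈ 1.4474e-6 - 3.0213e-11*I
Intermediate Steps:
K(b, B) = 4*I*√13 (K(b, B) = √(-208) = 4*I*√13)
1/(K(846, -1*829) + 690910) = 1/(4*I*√13 + 690910) = 1/(690910 + 4*I*√13)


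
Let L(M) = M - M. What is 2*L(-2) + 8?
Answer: 8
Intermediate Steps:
L(M) = 0
2*L(-2) + 8 = 2*0 + 8 = 0 + 8 = 8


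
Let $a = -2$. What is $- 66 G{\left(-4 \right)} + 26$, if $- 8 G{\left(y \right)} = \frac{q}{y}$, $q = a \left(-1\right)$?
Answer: $\frac{175}{8} \approx 21.875$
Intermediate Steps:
$q = 2$ ($q = \left(-2\right) \left(-1\right) = 2$)
$G{\left(y \right)} = - \frac{1}{4 y}$ ($G{\left(y \right)} = - \frac{2 \frac{1}{y}}{8} = - \frac{1}{4 y}$)
$- 66 G{\left(-4 \right)} + 26 = - 66 \left(- \frac{1}{4 \left(-4\right)}\right) + 26 = - 66 \left(\left(- \frac{1}{4}\right) \left(- \frac{1}{4}\right)\right) + 26 = \left(-66\right) \frac{1}{16} + 26 = - \frac{33}{8} + 26 = \frac{175}{8}$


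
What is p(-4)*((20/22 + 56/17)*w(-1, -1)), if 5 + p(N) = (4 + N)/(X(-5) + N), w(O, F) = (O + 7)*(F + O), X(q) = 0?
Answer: 47160/187 ≈ 252.19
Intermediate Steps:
w(O, F) = (7 + O)*(F + O)
p(N) = -5 + (4 + N)/N (p(N) = -5 + (4 + N)/(0 + N) = -5 + (4 + N)/N)
p(-4)*((20/22 + 56/17)*w(-1, -1)) = (-4 + 4/(-4))*((20/22 + 56/17)*((-1)² + 7*(-1) + 7*(-1) - 1*(-1))) = (-4 + 4*(-¼))*((20*(1/22) + 56*(1/17))*(1 - 7 - 7 + 1)) = (-4 - 1)*((10/11 + 56/17)*(-12)) = -3930*(-12)/187 = -5*(-9432/187) = 47160/187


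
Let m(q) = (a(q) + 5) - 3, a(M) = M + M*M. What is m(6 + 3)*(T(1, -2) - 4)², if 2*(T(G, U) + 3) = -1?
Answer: 5175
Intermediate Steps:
T(G, U) = -7/2 (T(G, U) = -3 + (½)*(-1) = -3 - ½ = -7/2)
a(M) = M + M²
m(q) = 2 + q*(1 + q) (m(q) = (q*(1 + q) + 5) - 3 = (5 + q*(1 + q)) - 3 = 2 + q*(1 + q))
m(6 + 3)*(T(1, -2) - 4)² = (2 + (6 + 3)*(1 + (6 + 3)))*(-7/2 - 4)² = (2 + 9*(1 + 9))*(-15/2)² = (2 + 9*10)*(225/4) = (2 + 90)*(225/4) = 92*(225/4) = 5175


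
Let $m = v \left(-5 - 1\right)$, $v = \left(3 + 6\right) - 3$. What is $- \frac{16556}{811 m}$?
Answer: $\frac{4139}{7299} \approx 0.56706$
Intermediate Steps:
$v = 6$ ($v = 9 - 3 = 6$)
$m = -36$ ($m = 6 \left(-5 - 1\right) = 6 \left(-6\right) = -36$)
$- \frac{16556}{811 m} = - \frac{16556}{811 \left(-36\right)} = - \frac{16556}{-29196} = \left(-16556\right) \left(- \frac{1}{29196}\right) = \frac{4139}{7299}$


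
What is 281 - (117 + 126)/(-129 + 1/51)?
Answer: 1860811/6578 ≈ 282.88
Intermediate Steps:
281 - (117 + 126)/(-129 + 1/51) = 281 - 243/(-129 + 1/51) = 281 - 243/(-6578/51) = 281 - 243*(-51)/6578 = 281 - 1*(-12393/6578) = 281 + 12393/6578 = 1860811/6578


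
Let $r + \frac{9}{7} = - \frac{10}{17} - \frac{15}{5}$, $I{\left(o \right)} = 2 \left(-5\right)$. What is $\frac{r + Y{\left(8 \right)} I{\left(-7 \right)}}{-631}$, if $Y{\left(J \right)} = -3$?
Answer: $- \frac{2990}{75089} \approx -0.039819$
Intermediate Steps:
$I{\left(o \right)} = -10$
$r = - \frac{580}{119}$ ($r = - \frac{9}{7} - \left(3 + \frac{10}{17}\right) = - \frac{9}{7} - \frac{61}{17} = - \frac{580}{119} \approx -4.8739$)
$\frac{r + Y{\left(8 \right)} I{\left(-7 \right)}}{-631} = \frac{- \frac{580}{119} - -30}{-631} = \left(- \frac{580}{119} + 30\right) \left(- \frac{1}{631}\right) = \frac{2990}{119} \left(- \frac{1}{631}\right) = - \frac{2990}{75089}$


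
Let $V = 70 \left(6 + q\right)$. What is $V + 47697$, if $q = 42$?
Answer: $51057$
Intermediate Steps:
$V = 3360$ ($V = 70 \left(6 + 42\right) = 70 \cdot 48 = 3360$)
$V + 47697 = 3360 + 47697 = 51057$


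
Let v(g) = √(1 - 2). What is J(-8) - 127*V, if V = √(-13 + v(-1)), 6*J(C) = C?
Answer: -4/3 - 127*√(-13 + I) ≈ -18.932 - 458.24*I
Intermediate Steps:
J(C) = C/6
v(g) = I (v(g) = √(-1) = I)
V = √(-13 + I) ≈ 0.13857 + 3.6082*I
J(-8) - 127*V = (⅙)*(-8) - 127*√(-13 + I) = -4/3 - 127*√(-13 + I)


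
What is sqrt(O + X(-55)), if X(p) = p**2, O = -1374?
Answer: sqrt(1651) ≈ 40.633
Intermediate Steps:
sqrt(O + X(-55)) = sqrt(-1374 + (-55)**2) = sqrt(-1374 + 3025) = sqrt(1651)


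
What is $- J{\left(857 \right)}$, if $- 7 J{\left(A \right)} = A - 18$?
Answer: $\frac{839}{7} \approx 119.86$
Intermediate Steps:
$J{\left(A \right)} = \frac{18}{7} - \frac{A}{7}$ ($J{\left(A \right)} = - \frac{A - 18}{7} = - \frac{-18 + A}{7} = \frac{18}{7} - \frac{A}{7}$)
$- J{\left(857 \right)} = - (\frac{18}{7} - \frac{857}{7}) = \left(-1\right) \left(- \frac{839}{7}\right) = \frac{839}{7}$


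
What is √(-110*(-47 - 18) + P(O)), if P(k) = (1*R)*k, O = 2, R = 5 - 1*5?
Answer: 5*√286 ≈ 84.558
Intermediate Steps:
R = 0 (R = 5 - 5 = 0)
P(k) = 0 (P(k) = (1*0)*k = 0*k = 0)
√(-110*(-47 - 18) + P(O)) = √(-110*(-47 - 18) + 0) = √(-110*(-65) + 0) = √(7150 + 0) = √7150 = 5*√286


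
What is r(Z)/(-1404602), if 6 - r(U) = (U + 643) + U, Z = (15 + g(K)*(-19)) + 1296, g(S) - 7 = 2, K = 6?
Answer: 2917/1404602 ≈ 0.0020767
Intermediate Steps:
g(S) = 9 (g(S) = 7 + 2 = 9)
Z = 1140 (Z = (15 + 9*(-19)) + 1296 = (15 - 171) + 1296 = -156 + 1296 = 1140)
r(U) = -637 - 2*U (r(U) = 6 - ((U + 643) + U) = 6 - ((643 + U) + U) = 6 - (643 + 2*U) = 6 + (-643 - 2*U) = -637 - 2*U)
r(Z)/(-1404602) = (-637 - 2*1140)/(-1404602) = (-637 - 2280)*(-1/1404602) = -2917*(-1/1404602) = 2917/1404602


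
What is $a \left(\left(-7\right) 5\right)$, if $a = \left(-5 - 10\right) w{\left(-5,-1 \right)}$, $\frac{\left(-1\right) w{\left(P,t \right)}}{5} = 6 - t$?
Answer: $-18375$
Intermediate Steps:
$w{\left(P,t \right)} = -30 + 5 t$ ($w{\left(P,t \right)} = - 5 \left(6 - t\right) = -30 + 5 t$)
$a = 525$ ($a = \left(-5 - 10\right) \left(-30 + 5 \left(-1\right)\right) = - 15 \left(-30 - 5\right) = \left(-15\right) \left(-35\right) = 525$)
$a \left(\left(-7\right) 5\right) = 525 \left(\left(-7\right) 5\right) = 525 \left(-35\right) = -18375$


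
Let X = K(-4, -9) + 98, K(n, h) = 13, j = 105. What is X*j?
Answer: 11655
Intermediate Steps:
X = 111 (X = 13 + 98 = 111)
X*j = 111*105 = 11655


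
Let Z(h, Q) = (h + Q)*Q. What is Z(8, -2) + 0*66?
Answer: -12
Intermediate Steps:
Z(h, Q) = Q*(Q + h) (Z(h, Q) = (Q + h)*Q = Q*(Q + h))
Z(8, -2) + 0*66 = -2*(-2 + 8) + 0*66 = -2*6 + 0 = -12 + 0 = -12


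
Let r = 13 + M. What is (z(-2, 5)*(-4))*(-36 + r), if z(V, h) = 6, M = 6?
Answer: 408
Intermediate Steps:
r = 19 (r = 13 + 6 = 19)
(z(-2, 5)*(-4))*(-36 + r) = (6*(-4))*(-36 + 19) = -24*(-17) = 408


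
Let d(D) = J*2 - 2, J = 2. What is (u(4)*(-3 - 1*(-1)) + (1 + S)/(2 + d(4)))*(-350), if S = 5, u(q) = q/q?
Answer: 175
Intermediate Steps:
u(q) = 1
d(D) = 2 (d(D) = 2*2 - 2 = 4 - 2 = 2)
(u(4)*(-3 - 1*(-1)) + (1 + S)/(2 + d(4)))*(-350) = (1*(-3 - 1*(-1)) + (1 + 5)/(2 + 2))*(-350) = (1*(-3 + 1) + 6/4)*(-350) = (1*(-2) + 6*(¼))*(-350) = (-2 + 3/2)*(-350) = -½*(-350) = 175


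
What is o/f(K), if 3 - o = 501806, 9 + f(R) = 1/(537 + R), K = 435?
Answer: 487752516/8747 ≈ 55762.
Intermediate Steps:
f(R) = -9 + 1/(537 + R)
o = -501803 (o = 3 - 1*501806 = 3 - 501806 = -501803)
o/f(K) = -501803*(537 + 435)/(-4832 - 9*435) = -501803*972/(-4832 - 3915) = -501803/((1/972)*(-8747)) = -501803/(-8747/972) = -501803*(-972/8747) = 487752516/8747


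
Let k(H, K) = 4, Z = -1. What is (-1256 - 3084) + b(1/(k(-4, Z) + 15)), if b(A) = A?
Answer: -82459/19 ≈ -4339.9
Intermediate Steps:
(-1256 - 3084) + b(1/(k(-4, Z) + 15)) = (-1256 - 3084) + 1/(4 + 15) = -4340 + 1/19 = -82459/19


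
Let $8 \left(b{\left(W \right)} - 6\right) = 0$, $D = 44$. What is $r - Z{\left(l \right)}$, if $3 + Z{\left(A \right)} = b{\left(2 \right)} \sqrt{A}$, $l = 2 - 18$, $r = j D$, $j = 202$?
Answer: $8891 - 24 i \approx 8891.0 - 24.0 i$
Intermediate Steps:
$b{\left(W \right)} = 6$ ($b{\left(W \right)} = 6 + \frac{1}{8} \cdot 0 = 6 + 0 = 6$)
$r = 8888$ ($r = 202 \cdot 44 = 8888$)
$l = -16$ ($l = 2 - 18 = -16$)
$Z{\left(A \right)} = -3 + 6 \sqrt{A}$
$r - Z{\left(l \right)} = 8888 - \left(-3 + 6 \sqrt{-16}\right) = 8888 - \left(-3 + 6 \cdot 4 i\right) = 8888 - \left(-3 + 24 i\right) = 8888 + \left(3 - 24 i\right) = 8891 - 24 i$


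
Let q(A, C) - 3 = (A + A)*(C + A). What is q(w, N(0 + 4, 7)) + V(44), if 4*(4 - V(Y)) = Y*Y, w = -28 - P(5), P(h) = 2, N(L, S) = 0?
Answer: 1323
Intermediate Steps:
w = -30 (w = -28 - 1*2 = -28 - 2 = -30)
q(A, C) = 3 + 2*A*(A + C) (q(A, C) = 3 + (A + A)*(C + A) = 3 + (2*A)*(A + C) = 3 + 2*A*(A + C))
V(Y) = 4 - Y²/4 (V(Y) = 4 - Y*Y/4 = 4 - Y²/4)
q(w, N(0 + 4, 7)) + V(44) = (3 + 2*(-30)² + 2*(-30)*0) + (4 - ¼*44²) = (3 + 2*900 + 0) + (4 - ¼*1936) = (3 + 1800 + 0) + (4 - 484) = 1803 - 480 = 1323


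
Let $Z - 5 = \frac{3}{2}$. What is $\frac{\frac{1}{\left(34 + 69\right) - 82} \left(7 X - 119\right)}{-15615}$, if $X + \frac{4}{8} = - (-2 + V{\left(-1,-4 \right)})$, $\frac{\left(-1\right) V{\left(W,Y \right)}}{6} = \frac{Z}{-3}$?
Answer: $\frac{19}{31230} \approx 0.00060839$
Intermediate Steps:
$Z = \frac{13}{2}$ ($Z = 5 + \frac{3}{2} = \frac{13}{2} \approx 6.5$)
$V{\left(W,Y \right)} = 13$ ($V{\left(W,Y \right)} = - 6 \frac{13}{2 \left(-3\right)} = - 6 \cdot \frac{13}{2} \left(- \frac{1}{3}\right) = \left(-6\right) \left(- \frac{13}{6}\right) = 13$)
$X = - \frac{23}{2}$ ($X = - \frac{1}{2} - \left(-2 + 13\right) = - \frac{1}{2} - 11 = - \frac{23}{2} \approx -11.5$)
$\frac{\frac{1}{\left(34 + 69\right) - 82} \left(7 X - 119\right)}{-15615} = \frac{\frac{1}{\left(34 + 69\right) - 82} \left(7 \left(- \frac{23}{2}\right) - 119\right)}{-15615} = \frac{- \frac{161}{2} - 119}{103 - 82} \left(- \frac{1}{15615}\right) = \frac{1}{21} \left(- \frac{399}{2}\right) \left(- \frac{1}{15615}\right) = \left(- \frac{19}{2}\right) \left(- \frac{1}{15615}\right) = \frac{19}{31230}$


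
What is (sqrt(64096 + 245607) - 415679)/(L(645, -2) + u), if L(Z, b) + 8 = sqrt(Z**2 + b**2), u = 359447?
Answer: -13582840371/11745088972 - sqrt(128845429387)/129195978692 + 37789*sqrt(416029)/11745088972 + 359439*sqrt(309703)/129195978692 ≈ -1.1528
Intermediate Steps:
L(Z, b) = -8 + sqrt(Z**2 + b**2)
(sqrt(64096 + 245607) - 415679)/(L(645, -2) + u) = (sqrt(64096 + 245607) - 415679)/((-8 + sqrt(645**2 + (-2)**2)) + 359447) = (sqrt(309703) - 415679)/((-8 + sqrt(416025 + 4)) + 359447) = (-415679 + sqrt(309703))/((-8 + sqrt(416029)) + 359447) = (-415679 + sqrt(309703))/(359439 + sqrt(416029))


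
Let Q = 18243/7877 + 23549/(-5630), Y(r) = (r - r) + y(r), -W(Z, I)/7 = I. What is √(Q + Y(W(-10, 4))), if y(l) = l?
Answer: I*√58739060305069130/44347510 ≈ 5.465*I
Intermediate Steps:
W(Z, I) = -7*I
Y(r) = r (Y(r) = (r - r) + r = 0 + r = r)
Q = -82787383/44347510 (Q = 18243*(1/7877) + 23549*(-1/5630) = 18243/7877 - 23549/5630 = -82787383/44347510 ≈ -1.8668)
√(Q + Y(W(-10, 4))) = √(-82787383/44347510 - 7*4) = √(-82787383/44347510 - 28) = √(-1324517663/44347510) = I*√58739060305069130/44347510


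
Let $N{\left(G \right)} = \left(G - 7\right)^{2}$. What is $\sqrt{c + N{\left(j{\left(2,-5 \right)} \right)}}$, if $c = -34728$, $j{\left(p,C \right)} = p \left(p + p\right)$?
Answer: $11 i \sqrt{287} \approx 186.35 i$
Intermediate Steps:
$j{\left(p,C \right)} = 2 p^{2}$ ($j{\left(p,C \right)} = p 2 p = 2 p^{2}$)
$N{\left(G \right)} = \left(-7 + G\right)^{2}$
$\sqrt{c + N{\left(j{\left(2,-5 \right)} \right)}} = \sqrt{-34728 + \left(-7 + 2 \cdot 2^{2}\right)^{2}} = \sqrt{-34728 + \left(-7 + 2 \cdot 4\right)^{2}} = \sqrt{-34728 + \left(-7 + 8\right)^{2}} = \sqrt{-34728 + 1^{2}} = \sqrt{-34728 + 1} = \sqrt{-34727} = 11 i \sqrt{287}$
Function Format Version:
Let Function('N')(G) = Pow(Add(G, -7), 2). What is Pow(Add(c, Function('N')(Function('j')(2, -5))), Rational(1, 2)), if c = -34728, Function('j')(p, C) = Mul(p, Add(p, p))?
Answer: Mul(11, I, Pow(287, Rational(1, 2))) ≈ Mul(186.35, I)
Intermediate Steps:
Function('j')(p, C) = Mul(2, Pow(p, 2)) (Function('j')(p, C) = Mul(p, Mul(2, p)) = Mul(2, Pow(p, 2)))
Function('N')(G) = Pow(Add(-7, G), 2)
Pow(Add(c, Function('N')(Function('j')(2, -5))), Rational(1, 2)) = Pow(Add(-34728, Pow(Add(-7, Mul(2, Pow(2, 2))), 2)), Rational(1, 2)) = Pow(Add(-34728, Pow(Add(-7, Mul(2, 4)), 2)), Rational(1, 2)) = Pow(Add(-34728, Pow(Add(-7, 8), 2)), Rational(1, 2)) = Pow(Add(-34728, Pow(1, 2)), Rational(1, 2)) = Pow(Add(-34728, 1), Rational(1, 2)) = Pow(-34727, Rational(1, 2)) = Mul(11, I, Pow(287, Rational(1, 2)))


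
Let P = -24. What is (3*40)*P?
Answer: -2880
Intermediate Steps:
(3*40)*P = (3*40)*(-24) = 120*(-24) = -2880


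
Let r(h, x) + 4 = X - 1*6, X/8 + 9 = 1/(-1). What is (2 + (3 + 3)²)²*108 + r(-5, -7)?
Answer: 155862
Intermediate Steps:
X = -80 (X = -72 + 8/(-1) = -72 + 8*(-1) = -72 - 8 = -80)
r(h, x) = -90 (r(h, x) = -4 + (-80 - 1*6) = -4 + (-80 - 6) = -4 - 86 = -90)
(2 + (3 + 3)²)²*108 + r(-5, -7) = (2 + (3 + 3)²)²*108 - 90 = (2 + 6²)²*108 - 90 = (2 + 36)²*108 - 90 = 38²*108 - 90 = 1444*108 - 90 = 155952 - 90 = 155862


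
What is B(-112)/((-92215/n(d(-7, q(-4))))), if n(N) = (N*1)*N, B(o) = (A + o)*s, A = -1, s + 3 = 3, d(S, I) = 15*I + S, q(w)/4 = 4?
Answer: 0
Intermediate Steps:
q(w) = 16 (q(w) = 4*4 = 16)
d(S, I) = S + 15*I
s = 0 (s = -3 + 3 = 0)
B(o) = 0 (B(o) = (-1 + o)*0 = 0)
n(N) = N**2 (n(N) = N*N = N**2)
B(-112)/((-92215/n(d(-7, q(-4))))) = 0/((-92215/(-7 + 15*16)**2)) = 0/((-92215/(-7 + 240)**2)) = 0/((-92215/(233**2))) = 0/((-92215/54289)) = 0/((-92215*1/54289)) = 0/(-92215/54289) = 0*(-54289/92215) = 0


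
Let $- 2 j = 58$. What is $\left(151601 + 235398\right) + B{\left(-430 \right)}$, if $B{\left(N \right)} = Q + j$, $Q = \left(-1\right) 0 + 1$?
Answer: $386971$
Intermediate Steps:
$Q = 1$ ($Q = 0 + 1 = 1$)
$j = -29$ ($j = \left(- \frac{1}{2}\right) 58 = -29$)
$B{\left(N \right)} = -28$ ($B{\left(N \right)} = 1 - 29 = -28$)
$\left(151601 + 235398\right) + B{\left(-430 \right)} = \left(151601 + 235398\right) - 28 = 386999 - 28 = 386971$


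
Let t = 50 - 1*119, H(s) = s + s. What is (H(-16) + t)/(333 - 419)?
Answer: 101/86 ≈ 1.1744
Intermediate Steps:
H(s) = 2*s
t = -69 (t = 50 - 119 = -69)
(H(-16) + t)/(333 - 419) = (2*(-16) - 69)/(333 - 419) = (-32 - 69)/(-86) = -101*(-1/86) = 101/86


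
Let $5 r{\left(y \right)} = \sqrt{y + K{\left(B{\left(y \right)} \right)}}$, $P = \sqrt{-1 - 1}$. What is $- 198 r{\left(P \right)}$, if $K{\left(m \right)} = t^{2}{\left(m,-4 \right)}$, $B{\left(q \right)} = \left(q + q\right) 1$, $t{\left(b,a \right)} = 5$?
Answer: $- \frac{198 \sqrt{25 + i \sqrt{2}}}{5} \approx -198.08 - 5.598 i$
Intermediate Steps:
$B{\left(q \right)} = 2 q$ ($B{\left(q \right)} = 2 q 1 = 2 q$)
$P = i \sqrt{2}$ ($P = \sqrt{-2} = i \sqrt{2} \approx 1.4142 i$)
$K{\left(m \right)} = 25$ ($K{\left(m \right)} = 5^{2} = 25$)
$r{\left(y \right)} = \frac{\sqrt{25 + y}}{5}$ ($r{\left(y \right)} = \frac{\sqrt{y + 25}}{5} = \frac{\sqrt{25 + y}}{5}$)
$- 198 r{\left(P \right)} = - 198 \frac{\sqrt{25 + i \sqrt{2}}}{5} = - \frac{198 \sqrt{25 + i \sqrt{2}}}{5}$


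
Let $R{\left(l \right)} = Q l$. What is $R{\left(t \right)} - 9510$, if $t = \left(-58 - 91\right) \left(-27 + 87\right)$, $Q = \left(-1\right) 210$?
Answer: $1867890$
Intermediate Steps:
$Q = -210$
$t = -8940$ ($t = \left(-149\right) 60 = -8940$)
$R{\left(l \right)} = - 210 l$
$R{\left(t \right)} - 9510 = \left(-210\right) \left(-8940\right) - 9510 = 1877400 - 9510 = 1867890$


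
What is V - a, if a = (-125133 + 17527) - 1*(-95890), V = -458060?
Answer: -446344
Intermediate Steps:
a = -11716 (a = -107606 + 95890 = -11716)
V - a = -458060 - 1*(-11716) = -458060 + 11716 = -446344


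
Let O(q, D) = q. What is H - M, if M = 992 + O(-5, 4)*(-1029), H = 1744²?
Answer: 3035399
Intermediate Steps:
H = 3041536
M = 6137 (M = 992 - 5*(-1029) = 992 + 5145 = 6137)
H - M = 3041536 - 1*6137 = 3041536 - 6137 = 3035399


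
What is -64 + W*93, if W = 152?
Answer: 14072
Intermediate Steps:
-64 + W*93 = -64 + 152*93 = -64 + 14136 = 14072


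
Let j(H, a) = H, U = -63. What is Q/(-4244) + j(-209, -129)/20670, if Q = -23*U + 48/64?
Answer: -61706657/175446960 ≈ -0.35171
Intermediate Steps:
Q = 5799/4 (Q = -23*(-63) + 48/64 = 1449 + 48*(1/64) = 1449 + ¾ = 5799/4 ≈ 1449.8)
Q/(-4244) + j(-209, -129)/20670 = (5799/4)/(-4244) - 209/20670 = (5799/4)*(-1/4244) - 209*1/20670 = -5799/16976 - 209/20670 = -61706657/175446960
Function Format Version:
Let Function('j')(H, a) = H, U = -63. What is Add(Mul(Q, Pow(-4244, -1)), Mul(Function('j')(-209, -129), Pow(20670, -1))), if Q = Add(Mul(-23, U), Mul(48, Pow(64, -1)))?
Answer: Rational(-61706657, 175446960) ≈ -0.35171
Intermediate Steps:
Q = Rational(5799, 4) (Q = Add(Mul(-23, -63), Mul(48, Pow(64, -1))) = Add(1449, Mul(48, Rational(1, 64))) = Add(1449, Rational(3, 4)) = Rational(5799, 4) ≈ 1449.8)
Add(Mul(Q, Pow(-4244, -1)), Mul(Function('j')(-209, -129), Pow(20670, -1))) = Add(Mul(Rational(5799, 4), Pow(-4244, -1)), Mul(-209, Pow(20670, -1))) = Add(Mul(Rational(5799, 4), Rational(-1, 4244)), Mul(-209, Rational(1, 20670))) = Add(Rational(-5799, 16976), Rational(-209, 20670)) = Rational(-61706657, 175446960)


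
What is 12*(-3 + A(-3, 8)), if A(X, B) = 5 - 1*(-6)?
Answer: 96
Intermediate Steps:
A(X, B) = 11 (A(X, B) = 5 + 6 = 11)
12*(-3 + A(-3, 8)) = 12*(-3 + 11) = 12*8 = 96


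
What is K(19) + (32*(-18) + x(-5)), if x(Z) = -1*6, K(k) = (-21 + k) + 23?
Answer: -561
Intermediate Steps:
K(k) = 2 + k
x(Z) = -6
K(19) + (32*(-18) + x(-5)) = (2 + 19) + (32*(-18) - 6) = 21 + (-576 - 6) = 21 - 582 = -561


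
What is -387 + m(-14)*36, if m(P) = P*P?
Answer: 6669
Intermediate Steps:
m(P) = P²
-387 + m(-14)*36 = -387 + (-14)²*36 = -387 + 196*36 = -387 + 7056 = 6669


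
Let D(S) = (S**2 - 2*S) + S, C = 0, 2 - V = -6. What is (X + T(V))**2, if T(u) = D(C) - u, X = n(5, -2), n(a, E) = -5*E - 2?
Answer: 0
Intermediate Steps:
V = 8 (V = 2 - 1*(-6) = 2 + 6 = 8)
n(a, E) = -2 - 5*E
D(S) = S**2 - S
X = 8 (X = -2 - 5*(-2) = -2 + 10 = 8)
T(u) = -u (T(u) = 0*(-1 + 0) - u = 0*(-1) - u = 0 - u = -u)
(X + T(V))**2 = (8 - 1*8)**2 = (8 - 8)**2 = 0**2 = 0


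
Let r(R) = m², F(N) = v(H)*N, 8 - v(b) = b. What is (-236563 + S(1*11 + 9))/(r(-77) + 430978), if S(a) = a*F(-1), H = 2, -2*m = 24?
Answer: -236683/431122 ≈ -0.54899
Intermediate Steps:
m = -12 (m = -½*24 = -12)
v(b) = 8 - b
F(N) = 6*N (F(N) = (8 - 1*2)*N = (8 - 2)*N = 6*N)
S(a) = -6*a (S(a) = a*(6*(-1)) = a*(-6) = -6*a)
r(R) = 144 (r(R) = (-12)² = 144)
(-236563 + S(1*11 + 9))/(r(-77) + 430978) = (-236563 - 6*(1*11 + 9))/(144 + 430978) = (-236563 - 6*(11 + 9))/431122 = (-236563 - 6*20)*(1/431122) = (-236563 - 120)*(1/431122) = -236683*1/431122 = -236683/431122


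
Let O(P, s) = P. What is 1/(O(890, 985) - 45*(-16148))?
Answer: 1/727550 ≈ 1.3745e-6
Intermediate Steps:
1/(O(890, 985) - 45*(-16148)) = 1/(890 - 45*(-16148)) = 1/(890 + 726660) = 1/727550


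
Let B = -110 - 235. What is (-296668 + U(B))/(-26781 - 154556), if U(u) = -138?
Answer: 296806/181337 ≈ 1.6368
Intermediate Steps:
B = -345
(-296668 + U(B))/(-26781 - 154556) = (-296668 - 138)/(-26781 - 154556) = -296806/(-181337) = -296806*(-1/181337) = 296806/181337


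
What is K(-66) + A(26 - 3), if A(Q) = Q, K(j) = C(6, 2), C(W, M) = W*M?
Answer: 35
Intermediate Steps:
C(W, M) = M*W
K(j) = 12 (K(j) = 2*6 = 12)
K(-66) + A(26 - 3) = 12 + (26 - 3) = 12 + 23 = 35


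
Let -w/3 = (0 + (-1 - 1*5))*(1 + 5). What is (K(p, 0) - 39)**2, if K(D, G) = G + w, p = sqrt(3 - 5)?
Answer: 4761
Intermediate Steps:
p = I*sqrt(2) (p = sqrt(-2) = I*sqrt(2) ≈ 1.4142*I)
w = 108 (w = -3*(0 + (-1 - 1*5))*(1 + 5) = -3*(0 + (-1 - 5))*6 = -3*(0 - 6)*6 = -(-18)*6 = -3*(-36) = 108)
K(D, G) = 108 + G (K(D, G) = G + 108 = 108 + G)
(K(p, 0) - 39)**2 = ((108 + 0) - 39)**2 = (108 - 39)**2 = 69**2 = 4761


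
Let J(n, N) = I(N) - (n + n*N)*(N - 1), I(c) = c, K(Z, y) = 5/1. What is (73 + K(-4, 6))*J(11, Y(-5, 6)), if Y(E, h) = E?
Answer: -20982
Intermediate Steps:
K(Z, y) = 5 (K(Z, y) = 5*1 = 5)
J(n, N) = N - (-1 + N)*(n + N*n) (J(n, N) = N - (n + n*N)*(N - 1) = N - (n + N*n)*(-1 + N) = N - (-1 + N)*(n + N*n))
(73 + K(-4, 6))*J(11, Y(-5, 6)) = (73 + 5)*(-5 + 11 - 1*11*(-5)²) = 78*(-5 + 11 - 1*11*25) = 78*(-5 + 11 - 275) = 78*(-269) = -20982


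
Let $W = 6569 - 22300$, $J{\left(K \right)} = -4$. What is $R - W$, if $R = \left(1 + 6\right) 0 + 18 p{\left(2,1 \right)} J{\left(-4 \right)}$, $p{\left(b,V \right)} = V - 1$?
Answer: $15731$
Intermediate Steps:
$p{\left(b,V \right)} = -1 + V$ ($p{\left(b,V \right)} = V - 1 = -1 + V$)
$W = -15731$
$R = 0$ ($R = \left(1 + 6\right) 0 + 18 \left(-1 + 1\right) \left(-4\right) = 7 \cdot 0 + 18 \cdot 0 \left(-4\right) = 0 + 18 \cdot 0 = 0 + 0 = 0$)
$R - W = 0 - -15731 = 0 + 15731 = 15731$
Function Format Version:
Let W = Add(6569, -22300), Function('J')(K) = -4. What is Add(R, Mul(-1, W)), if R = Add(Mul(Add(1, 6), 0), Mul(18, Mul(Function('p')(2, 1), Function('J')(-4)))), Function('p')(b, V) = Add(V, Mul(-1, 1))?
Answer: 15731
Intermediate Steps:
Function('p')(b, V) = Add(-1, V) (Function('p')(b, V) = Add(V, -1) = Add(-1, V))
W = -15731
R = 0 (R = Add(Mul(Add(1, 6), 0), Mul(18, Mul(Add(-1, 1), -4))) = Add(Mul(7, 0), Mul(18, Mul(0, -4))) = Add(0, Mul(18, 0)) = Add(0, 0) = 0)
Add(R, Mul(-1, W)) = Add(0, Mul(-1, -15731)) = Add(0, 15731) = 15731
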